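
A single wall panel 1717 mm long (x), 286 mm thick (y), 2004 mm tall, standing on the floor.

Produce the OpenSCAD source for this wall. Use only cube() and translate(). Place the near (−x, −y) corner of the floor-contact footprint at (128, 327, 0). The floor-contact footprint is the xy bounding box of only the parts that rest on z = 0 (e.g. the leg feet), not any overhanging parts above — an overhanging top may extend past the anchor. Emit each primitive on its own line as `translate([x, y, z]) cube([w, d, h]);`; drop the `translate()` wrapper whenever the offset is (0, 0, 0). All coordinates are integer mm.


translate([128, 327, 0]) cube([1717, 286, 2004]);


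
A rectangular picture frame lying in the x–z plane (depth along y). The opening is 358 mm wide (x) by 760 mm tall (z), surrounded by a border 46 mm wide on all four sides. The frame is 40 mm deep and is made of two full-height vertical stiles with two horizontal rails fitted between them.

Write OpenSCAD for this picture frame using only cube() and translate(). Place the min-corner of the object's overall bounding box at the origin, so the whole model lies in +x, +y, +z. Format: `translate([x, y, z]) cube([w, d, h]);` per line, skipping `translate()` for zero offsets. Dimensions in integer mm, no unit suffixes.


cube([46, 40, 852]);
translate([404, 0, 0]) cube([46, 40, 852]);
translate([46, 0, 0]) cube([358, 40, 46]);
translate([46, 0, 806]) cube([358, 40, 46]);


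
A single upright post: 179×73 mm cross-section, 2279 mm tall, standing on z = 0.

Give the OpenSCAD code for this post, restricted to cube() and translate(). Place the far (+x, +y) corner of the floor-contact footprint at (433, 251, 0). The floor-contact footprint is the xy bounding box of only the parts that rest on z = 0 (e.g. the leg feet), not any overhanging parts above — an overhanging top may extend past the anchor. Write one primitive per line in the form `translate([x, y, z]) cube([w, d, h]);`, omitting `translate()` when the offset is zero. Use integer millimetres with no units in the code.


translate([254, 178, 0]) cube([179, 73, 2279]);


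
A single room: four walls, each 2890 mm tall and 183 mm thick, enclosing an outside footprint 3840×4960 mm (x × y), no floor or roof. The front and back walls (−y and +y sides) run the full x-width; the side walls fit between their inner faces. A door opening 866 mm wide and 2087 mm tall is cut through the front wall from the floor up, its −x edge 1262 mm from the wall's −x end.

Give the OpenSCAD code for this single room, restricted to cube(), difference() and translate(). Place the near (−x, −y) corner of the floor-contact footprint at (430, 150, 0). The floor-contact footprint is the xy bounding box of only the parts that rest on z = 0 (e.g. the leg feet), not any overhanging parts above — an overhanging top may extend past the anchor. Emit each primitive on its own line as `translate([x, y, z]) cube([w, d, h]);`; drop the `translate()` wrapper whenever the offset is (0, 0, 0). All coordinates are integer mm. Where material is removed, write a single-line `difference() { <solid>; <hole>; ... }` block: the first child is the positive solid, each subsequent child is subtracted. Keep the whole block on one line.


difference() { translate([430, 150, 0]) cube([3840, 183, 2890]); translate([1692, 150, 0]) cube([866, 183, 2087]); }
translate([430, 4927, 0]) cube([3840, 183, 2890]);
translate([430, 333, 0]) cube([183, 4594, 2890]);
translate([4087, 333, 0]) cube([183, 4594, 2890]);


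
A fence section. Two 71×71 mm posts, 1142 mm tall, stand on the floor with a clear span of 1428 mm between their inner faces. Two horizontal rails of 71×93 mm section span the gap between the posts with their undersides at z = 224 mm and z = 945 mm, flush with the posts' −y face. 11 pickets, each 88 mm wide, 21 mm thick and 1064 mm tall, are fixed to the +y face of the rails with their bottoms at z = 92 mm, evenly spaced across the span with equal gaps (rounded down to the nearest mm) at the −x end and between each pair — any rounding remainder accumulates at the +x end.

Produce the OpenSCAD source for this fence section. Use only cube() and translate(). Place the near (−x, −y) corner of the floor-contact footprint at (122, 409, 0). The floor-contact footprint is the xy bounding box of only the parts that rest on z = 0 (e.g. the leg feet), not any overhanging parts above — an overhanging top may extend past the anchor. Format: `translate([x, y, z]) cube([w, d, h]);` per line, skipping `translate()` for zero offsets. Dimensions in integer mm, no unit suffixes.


translate([122, 409, 0]) cube([71, 71, 1142]);
translate([1621, 409, 0]) cube([71, 71, 1142]);
translate([193, 409, 224]) cube([1428, 71, 93]);
translate([193, 409, 945]) cube([1428, 71, 93]);
translate([231, 480, 92]) cube([88, 21, 1064]);
translate([357, 480, 92]) cube([88, 21, 1064]);
translate([483, 480, 92]) cube([88, 21, 1064]);
translate([609, 480, 92]) cube([88, 21, 1064]);
translate([735, 480, 92]) cube([88, 21, 1064]);
translate([861, 480, 92]) cube([88, 21, 1064]);
translate([987, 480, 92]) cube([88, 21, 1064]);
translate([1113, 480, 92]) cube([88, 21, 1064]);
translate([1239, 480, 92]) cube([88, 21, 1064]);
translate([1365, 480, 92]) cube([88, 21, 1064]);
translate([1491, 480, 92]) cube([88, 21, 1064]);


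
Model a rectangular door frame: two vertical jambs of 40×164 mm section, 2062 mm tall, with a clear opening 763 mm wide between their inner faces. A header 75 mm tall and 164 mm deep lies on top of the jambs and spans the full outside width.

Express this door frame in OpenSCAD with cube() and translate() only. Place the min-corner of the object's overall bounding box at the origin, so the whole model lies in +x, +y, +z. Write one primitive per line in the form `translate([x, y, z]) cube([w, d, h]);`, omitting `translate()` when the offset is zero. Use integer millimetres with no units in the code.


cube([40, 164, 2062]);
translate([803, 0, 0]) cube([40, 164, 2062]);
translate([0, 0, 2062]) cube([843, 164, 75]);


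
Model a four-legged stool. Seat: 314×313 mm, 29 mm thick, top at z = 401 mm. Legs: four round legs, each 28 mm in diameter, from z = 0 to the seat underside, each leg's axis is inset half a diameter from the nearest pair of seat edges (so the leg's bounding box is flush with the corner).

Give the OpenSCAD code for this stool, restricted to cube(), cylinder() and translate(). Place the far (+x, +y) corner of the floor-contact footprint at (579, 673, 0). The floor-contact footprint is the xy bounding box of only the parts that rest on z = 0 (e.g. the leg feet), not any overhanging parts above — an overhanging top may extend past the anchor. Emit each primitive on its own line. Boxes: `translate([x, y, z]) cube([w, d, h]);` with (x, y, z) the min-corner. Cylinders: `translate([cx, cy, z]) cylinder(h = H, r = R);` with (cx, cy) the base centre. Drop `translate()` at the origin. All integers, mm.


// leg_h = 401 - 29 = 372
translate([265, 360, 372]) cube([314, 313, 29]);
translate([279, 374, 0]) cylinder(h = 372, r = 14);
translate([565, 374, 0]) cylinder(h = 372, r = 14);
translate([279, 659, 0]) cylinder(h = 372, r = 14);
translate([565, 659, 0]) cylinder(h = 372, r = 14);


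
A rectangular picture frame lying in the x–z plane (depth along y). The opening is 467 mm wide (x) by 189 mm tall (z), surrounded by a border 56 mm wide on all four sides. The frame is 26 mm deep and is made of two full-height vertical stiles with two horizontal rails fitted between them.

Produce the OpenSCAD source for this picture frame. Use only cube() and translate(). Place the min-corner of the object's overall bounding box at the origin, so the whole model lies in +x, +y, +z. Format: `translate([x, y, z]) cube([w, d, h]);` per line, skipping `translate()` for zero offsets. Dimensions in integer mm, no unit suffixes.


cube([56, 26, 301]);
translate([523, 0, 0]) cube([56, 26, 301]);
translate([56, 0, 0]) cube([467, 26, 56]);
translate([56, 0, 245]) cube([467, 26, 56]);


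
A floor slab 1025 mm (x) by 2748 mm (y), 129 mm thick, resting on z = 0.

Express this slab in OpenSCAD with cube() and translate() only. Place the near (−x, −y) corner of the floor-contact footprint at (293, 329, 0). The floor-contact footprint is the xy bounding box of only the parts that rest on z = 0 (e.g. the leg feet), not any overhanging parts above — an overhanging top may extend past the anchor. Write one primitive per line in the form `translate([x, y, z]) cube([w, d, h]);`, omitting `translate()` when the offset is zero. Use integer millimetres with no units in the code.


translate([293, 329, 0]) cube([1025, 2748, 129]);


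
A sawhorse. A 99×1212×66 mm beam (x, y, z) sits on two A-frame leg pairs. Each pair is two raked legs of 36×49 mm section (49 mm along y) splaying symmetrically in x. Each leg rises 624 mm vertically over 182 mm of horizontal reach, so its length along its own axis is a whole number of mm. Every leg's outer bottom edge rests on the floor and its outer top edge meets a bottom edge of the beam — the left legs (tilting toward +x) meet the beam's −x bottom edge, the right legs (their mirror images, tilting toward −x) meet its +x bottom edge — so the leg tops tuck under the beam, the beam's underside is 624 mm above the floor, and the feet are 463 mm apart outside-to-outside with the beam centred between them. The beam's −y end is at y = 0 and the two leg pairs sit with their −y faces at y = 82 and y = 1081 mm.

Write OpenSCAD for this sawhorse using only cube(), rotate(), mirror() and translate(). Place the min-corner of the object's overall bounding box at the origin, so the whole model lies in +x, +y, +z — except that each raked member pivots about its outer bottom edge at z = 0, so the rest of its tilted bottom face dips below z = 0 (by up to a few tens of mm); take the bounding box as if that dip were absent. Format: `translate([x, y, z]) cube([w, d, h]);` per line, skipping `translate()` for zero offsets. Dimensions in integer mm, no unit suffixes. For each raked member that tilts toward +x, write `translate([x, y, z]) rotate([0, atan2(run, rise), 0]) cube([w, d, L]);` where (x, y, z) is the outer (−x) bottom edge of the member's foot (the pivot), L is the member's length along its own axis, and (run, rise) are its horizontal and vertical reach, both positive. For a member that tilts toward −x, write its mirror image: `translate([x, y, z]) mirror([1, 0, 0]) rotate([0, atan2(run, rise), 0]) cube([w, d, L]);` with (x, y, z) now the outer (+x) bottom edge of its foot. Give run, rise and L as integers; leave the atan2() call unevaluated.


// leg length = √(182² + 624²) = 650
// right-leg outer foot x = 2·182 + 99 = 463
// beam min-corner = (182, 0, 624)
translate([182, 0, 624]) cube([99, 1212, 66]);
translate([0, 82, 0]) rotate([0, atan2(182, 624), 0]) cube([36, 49, 650]);
translate([463, 82, 0]) mirror([1, 0, 0]) rotate([0, atan2(182, 624), 0]) cube([36, 49, 650]);
translate([0, 1081, 0]) rotate([0, atan2(182, 624), 0]) cube([36, 49, 650]);
translate([463, 1081, 0]) mirror([1, 0, 0]) rotate([0, atan2(182, 624), 0]) cube([36, 49, 650]);


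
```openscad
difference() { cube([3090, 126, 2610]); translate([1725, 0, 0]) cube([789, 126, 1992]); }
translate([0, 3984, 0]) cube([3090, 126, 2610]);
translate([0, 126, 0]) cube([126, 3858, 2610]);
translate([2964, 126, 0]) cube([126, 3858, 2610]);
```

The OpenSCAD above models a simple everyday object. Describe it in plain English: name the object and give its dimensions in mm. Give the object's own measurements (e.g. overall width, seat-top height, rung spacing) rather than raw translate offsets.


A single room: four walls, each 2610 mm tall and 126 mm thick, enclosing an outside footprint 3090×4110 mm (x × y), no floor or roof. The front and back walls (−y and +y sides) run the full x-width; the side walls fit between their inner faces. A door opening 789 mm wide and 1992 mm tall is cut through the front wall from the floor up, its −x edge 1725 mm from the wall's −x end.


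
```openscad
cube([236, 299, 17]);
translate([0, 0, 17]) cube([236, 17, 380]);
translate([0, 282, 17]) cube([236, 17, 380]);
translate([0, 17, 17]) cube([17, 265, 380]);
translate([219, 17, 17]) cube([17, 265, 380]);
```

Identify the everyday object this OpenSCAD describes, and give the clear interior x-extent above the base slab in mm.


An open box. The internal width is 202 mm.

A 236×299 base slab with four walls standing on it — an open box. The base is 236 mm wide and the walls are 17 mm thick, so the internal width is 236 − 2 × 17 = 202 mm.


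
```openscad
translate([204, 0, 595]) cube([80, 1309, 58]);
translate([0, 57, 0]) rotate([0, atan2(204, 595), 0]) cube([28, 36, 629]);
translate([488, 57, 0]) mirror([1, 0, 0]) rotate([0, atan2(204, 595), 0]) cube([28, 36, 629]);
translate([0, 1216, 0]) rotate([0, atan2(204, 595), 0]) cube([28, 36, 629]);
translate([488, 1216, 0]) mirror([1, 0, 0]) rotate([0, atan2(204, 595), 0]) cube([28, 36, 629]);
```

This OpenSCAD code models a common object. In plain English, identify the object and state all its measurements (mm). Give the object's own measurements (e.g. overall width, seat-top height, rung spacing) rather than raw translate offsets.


A sawhorse. A 80×1309×58 mm beam (x, y, z) sits on two A-frame leg pairs. Each pair is two raked legs of 28×36 mm section (36 mm along y) splaying symmetrically in x. Each leg rises 595 mm vertically over 204 mm of horizontal reach and is 629 mm long along its own axis. Every leg's outer bottom edge rests on the floor and its outer top edge meets a bottom edge of the beam — the left legs (tilting toward +x) meet the beam's −x bottom edge, the right legs (their mirror images, tilting toward −x) meet its +x bottom edge — so the leg tops tuck under the beam, the beam's underside is 595 mm above the floor, and the feet are 488 mm apart outside-to-outside with the beam centred between them. The two leg pairs are set in 57 mm from either end of the beam.


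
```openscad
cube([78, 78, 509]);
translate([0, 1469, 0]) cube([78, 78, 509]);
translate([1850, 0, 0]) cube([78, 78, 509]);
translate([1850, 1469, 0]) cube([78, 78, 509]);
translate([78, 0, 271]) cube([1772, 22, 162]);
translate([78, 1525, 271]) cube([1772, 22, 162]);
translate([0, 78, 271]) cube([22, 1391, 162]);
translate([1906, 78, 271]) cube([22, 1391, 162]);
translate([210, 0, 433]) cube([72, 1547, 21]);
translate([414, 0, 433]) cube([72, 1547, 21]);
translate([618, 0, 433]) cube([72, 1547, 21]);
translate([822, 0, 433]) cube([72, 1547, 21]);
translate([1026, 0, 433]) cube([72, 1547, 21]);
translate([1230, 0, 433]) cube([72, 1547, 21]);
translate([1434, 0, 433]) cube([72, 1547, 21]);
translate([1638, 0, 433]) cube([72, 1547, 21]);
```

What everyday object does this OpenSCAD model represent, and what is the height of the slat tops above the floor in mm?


A bed frame. The slat-top height is 454 mm.

Four posts, four rails, and a row of slats — a bed frame. Slats sit on the rails at z = 271 + 162 = 433; with slat thickness 21, the top is 454 mm.


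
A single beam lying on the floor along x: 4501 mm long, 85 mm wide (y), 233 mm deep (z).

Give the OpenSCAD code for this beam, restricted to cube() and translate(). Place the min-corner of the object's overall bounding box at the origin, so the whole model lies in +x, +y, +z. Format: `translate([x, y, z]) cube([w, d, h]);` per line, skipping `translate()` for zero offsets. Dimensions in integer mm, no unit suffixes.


cube([4501, 85, 233]);


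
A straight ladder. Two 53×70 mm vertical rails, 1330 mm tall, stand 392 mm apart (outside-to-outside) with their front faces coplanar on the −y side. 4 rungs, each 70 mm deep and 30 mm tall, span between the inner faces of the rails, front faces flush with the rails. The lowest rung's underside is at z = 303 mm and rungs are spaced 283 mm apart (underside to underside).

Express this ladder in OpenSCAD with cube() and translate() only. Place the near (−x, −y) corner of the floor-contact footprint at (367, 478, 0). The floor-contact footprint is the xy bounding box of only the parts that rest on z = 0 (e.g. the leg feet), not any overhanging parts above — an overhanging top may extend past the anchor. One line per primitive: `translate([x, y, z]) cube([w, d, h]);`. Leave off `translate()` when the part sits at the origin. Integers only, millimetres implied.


// rung span = 392 - 2*53 = 286
// rung[k] z = 303 + k*283
translate([367, 478, 0]) cube([53, 70, 1330]);
translate([706, 478, 0]) cube([53, 70, 1330]);
translate([420, 478, 303]) cube([286, 70, 30]);
translate([420, 478, 586]) cube([286, 70, 30]);
translate([420, 478, 869]) cube([286, 70, 30]);
translate([420, 478, 1152]) cube([286, 70, 30]);


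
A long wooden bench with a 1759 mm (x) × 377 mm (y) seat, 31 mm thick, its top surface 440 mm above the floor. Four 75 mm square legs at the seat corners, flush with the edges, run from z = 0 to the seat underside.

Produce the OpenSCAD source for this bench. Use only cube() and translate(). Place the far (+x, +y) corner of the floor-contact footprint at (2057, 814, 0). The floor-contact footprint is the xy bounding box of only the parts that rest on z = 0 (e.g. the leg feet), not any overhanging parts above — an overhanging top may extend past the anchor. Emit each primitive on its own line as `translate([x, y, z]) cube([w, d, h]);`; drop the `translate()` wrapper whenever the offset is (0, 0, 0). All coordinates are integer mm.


// leg_h = 440 − 31 = 409
translate([298, 437, 409]) cube([1759, 377, 31]);
translate([298, 437, 0]) cube([75, 75, 409]);
translate([298, 739, 0]) cube([75, 75, 409]);
translate([1982, 437, 0]) cube([75, 75, 409]);
translate([1982, 739, 0]) cube([75, 75, 409]);


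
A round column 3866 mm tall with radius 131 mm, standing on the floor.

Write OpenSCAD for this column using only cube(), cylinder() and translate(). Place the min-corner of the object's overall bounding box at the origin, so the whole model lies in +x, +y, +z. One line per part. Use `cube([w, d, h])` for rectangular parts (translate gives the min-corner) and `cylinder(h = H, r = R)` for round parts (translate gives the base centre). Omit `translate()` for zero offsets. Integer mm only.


translate([131, 131, 0]) cylinder(h = 3866, r = 131);


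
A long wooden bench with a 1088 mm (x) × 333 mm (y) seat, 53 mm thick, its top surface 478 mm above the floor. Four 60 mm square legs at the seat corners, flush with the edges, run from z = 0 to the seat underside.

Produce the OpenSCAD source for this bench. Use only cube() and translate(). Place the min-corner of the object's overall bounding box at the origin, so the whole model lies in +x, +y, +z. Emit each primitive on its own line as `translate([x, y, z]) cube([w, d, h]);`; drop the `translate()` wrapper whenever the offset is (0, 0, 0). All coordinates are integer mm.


translate([0, 0, 425]) cube([1088, 333, 53]);
cube([60, 60, 425]);
translate([0, 273, 0]) cube([60, 60, 425]);
translate([1028, 0, 0]) cube([60, 60, 425]);
translate([1028, 273, 0]) cube([60, 60, 425]);


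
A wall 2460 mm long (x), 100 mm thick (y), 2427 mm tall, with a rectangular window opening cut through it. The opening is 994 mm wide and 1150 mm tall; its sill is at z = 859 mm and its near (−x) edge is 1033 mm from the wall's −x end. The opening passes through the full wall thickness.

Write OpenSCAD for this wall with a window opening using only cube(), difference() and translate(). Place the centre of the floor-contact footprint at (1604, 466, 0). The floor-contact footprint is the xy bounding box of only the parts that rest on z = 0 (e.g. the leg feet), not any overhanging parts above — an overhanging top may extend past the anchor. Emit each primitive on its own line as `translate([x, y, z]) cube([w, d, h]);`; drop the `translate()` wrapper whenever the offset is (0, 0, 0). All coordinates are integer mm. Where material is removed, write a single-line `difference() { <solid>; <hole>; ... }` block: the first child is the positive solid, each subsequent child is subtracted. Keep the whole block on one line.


difference() { translate([374, 416, 0]) cube([2460, 100, 2427]); translate([1407, 416, 859]) cube([994, 100, 1150]); }


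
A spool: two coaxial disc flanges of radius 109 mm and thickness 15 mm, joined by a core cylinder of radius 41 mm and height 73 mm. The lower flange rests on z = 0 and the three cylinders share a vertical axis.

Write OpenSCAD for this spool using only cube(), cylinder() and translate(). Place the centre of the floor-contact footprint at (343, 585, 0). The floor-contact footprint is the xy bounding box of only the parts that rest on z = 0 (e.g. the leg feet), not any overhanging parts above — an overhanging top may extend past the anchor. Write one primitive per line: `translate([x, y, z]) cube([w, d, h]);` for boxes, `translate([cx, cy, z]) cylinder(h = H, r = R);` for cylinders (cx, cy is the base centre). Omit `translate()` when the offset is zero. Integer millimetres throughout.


translate([343, 585, 0]) cylinder(h = 15, r = 109);
translate([343, 585, 15]) cylinder(h = 73, r = 41);
translate([343, 585, 88]) cylinder(h = 15, r = 109);


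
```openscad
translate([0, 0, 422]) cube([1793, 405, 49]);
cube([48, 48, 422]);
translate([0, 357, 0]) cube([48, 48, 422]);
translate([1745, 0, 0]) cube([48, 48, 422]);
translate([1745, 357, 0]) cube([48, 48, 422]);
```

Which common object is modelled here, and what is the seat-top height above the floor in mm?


A bench. The seat-top height is 471 mm.

A long slab on four corner posts — a bench. The slab sits at z = 422 with thickness 49, so the top is 422 + 49 = 471 mm.


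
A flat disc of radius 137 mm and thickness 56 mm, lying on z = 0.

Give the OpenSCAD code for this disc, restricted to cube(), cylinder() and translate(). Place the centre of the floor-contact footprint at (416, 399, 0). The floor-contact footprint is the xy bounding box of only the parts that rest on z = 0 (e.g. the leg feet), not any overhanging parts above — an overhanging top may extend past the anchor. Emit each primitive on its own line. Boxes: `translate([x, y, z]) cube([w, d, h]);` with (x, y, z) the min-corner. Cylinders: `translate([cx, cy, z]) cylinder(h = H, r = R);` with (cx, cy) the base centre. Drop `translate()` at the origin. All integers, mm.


translate([416, 399, 0]) cylinder(h = 56, r = 137);


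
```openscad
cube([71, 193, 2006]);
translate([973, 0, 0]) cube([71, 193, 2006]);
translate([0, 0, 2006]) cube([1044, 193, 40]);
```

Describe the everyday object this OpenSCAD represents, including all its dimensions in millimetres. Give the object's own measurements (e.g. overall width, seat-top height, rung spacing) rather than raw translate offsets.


A door frame. The clear opening is 902 mm wide and 2006 mm high. Two 71 mm wide jambs, 193 mm deep, stand either side of the opening from the floor to the top of the opening. A 40 mm thick head sits across the top of both jambs, spanning the full outside width of the frame.


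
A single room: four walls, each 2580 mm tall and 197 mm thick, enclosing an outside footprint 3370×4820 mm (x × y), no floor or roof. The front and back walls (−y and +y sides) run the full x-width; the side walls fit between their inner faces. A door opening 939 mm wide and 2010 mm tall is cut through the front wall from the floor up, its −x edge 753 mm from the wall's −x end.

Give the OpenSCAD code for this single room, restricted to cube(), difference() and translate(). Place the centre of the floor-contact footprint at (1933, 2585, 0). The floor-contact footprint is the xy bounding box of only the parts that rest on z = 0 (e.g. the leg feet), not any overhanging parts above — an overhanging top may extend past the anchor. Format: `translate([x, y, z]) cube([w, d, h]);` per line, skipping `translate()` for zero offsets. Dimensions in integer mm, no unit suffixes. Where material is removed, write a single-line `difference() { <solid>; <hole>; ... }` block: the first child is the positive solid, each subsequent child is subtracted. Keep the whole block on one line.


difference() { translate([248, 175, 0]) cube([3370, 197, 2580]); translate([1001, 175, 0]) cube([939, 197, 2010]); }
translate([248, 4798, 0]) cube([3370, 197, 2580]);
translate([248, 372, 0]) cube([197, 4426, 2580]);
translate([3421, 372, 0]) cube([197, 4426, 2580]);


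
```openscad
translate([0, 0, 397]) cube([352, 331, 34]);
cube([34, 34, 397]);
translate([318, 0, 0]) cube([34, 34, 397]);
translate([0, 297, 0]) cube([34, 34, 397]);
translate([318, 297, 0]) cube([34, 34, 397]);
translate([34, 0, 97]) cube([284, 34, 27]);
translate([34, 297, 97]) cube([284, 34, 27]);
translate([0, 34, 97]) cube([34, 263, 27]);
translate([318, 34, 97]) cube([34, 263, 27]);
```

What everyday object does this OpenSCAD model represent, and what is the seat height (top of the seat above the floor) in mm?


A stool. The seat height is 431 mm.

A 352×331×34 slab at z = 397 on four corner posts — a stool. The seat top is 397 + 34 = 431 mm.


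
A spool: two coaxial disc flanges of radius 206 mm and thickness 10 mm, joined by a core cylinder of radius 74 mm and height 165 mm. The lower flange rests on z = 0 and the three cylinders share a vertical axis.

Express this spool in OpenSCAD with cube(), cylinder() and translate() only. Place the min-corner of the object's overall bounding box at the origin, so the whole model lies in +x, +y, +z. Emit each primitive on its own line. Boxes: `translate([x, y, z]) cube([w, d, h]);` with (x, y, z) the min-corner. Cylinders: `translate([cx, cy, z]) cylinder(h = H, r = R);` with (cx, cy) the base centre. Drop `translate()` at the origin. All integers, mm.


translate([206, 206, 0]) cylinder(h = 10, r = 206);
translate([206, 206, 10]) cylinder(h = 165, r = 74);
translate([206, 206, 175]) cylinder(h = 10, r = 206);


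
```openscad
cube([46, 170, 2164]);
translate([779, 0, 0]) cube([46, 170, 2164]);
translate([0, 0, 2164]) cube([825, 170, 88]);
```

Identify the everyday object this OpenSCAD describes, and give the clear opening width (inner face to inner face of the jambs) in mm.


A door frame. The clear opening width is 733 mm.

Two 2164 mm tall posts with a header on top — a door frame. The left jamb is 46 mm wide at x = 0; the right jamb starts at x = 779. The clear opening is 779 − 46 = 733 mm.


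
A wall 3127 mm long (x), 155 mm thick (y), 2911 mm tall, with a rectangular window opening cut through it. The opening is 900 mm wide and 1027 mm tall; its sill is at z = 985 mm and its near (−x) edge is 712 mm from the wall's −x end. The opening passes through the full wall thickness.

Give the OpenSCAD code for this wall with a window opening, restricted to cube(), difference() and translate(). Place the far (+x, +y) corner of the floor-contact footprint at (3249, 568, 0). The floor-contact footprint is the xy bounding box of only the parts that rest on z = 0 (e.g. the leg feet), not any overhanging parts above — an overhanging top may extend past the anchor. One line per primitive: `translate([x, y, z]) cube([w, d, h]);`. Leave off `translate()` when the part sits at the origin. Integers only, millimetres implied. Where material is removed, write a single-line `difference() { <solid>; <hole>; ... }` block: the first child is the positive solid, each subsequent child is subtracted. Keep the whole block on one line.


difference() { translate([122, 413, 0]) cube([3127, 155, 2911]); translate([834, 413, 985]) cube([900, 155, 1027]); }


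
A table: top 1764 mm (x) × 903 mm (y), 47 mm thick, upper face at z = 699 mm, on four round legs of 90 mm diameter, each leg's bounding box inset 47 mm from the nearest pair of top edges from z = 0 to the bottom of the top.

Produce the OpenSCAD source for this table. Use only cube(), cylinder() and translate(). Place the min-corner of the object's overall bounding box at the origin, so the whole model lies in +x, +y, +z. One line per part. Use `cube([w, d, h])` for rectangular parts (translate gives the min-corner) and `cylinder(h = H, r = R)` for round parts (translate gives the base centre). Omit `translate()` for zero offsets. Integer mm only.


// leg_h = 699 - 47 = 652
translate([0, 0, 652]) cube([1764, 903, 47]);
translate([92, 92, 0]) cylinder(h = 652, r = 45);
translate([1672, 92, 0]) cylinder(h = 652, r = 45);
translate([92, 811, 0]) cylinder(h = 652, r = 45);
translate([1672, 811, 0]) cylinder(h = 652, r = 45);


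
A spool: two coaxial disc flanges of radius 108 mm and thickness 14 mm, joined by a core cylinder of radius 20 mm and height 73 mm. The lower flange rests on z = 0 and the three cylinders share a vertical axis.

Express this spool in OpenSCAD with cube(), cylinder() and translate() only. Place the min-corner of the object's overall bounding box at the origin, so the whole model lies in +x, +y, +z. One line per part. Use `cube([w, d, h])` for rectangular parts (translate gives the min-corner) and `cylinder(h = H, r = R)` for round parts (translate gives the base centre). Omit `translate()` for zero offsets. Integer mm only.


translate([108, 108, 0]) cylinder(h = 14, r = 108);
translate([108, 108, 14]) cylinder(h = 73, r = 20);
translate([108, 108, 87]) cylinder(h = 14, r = 108);


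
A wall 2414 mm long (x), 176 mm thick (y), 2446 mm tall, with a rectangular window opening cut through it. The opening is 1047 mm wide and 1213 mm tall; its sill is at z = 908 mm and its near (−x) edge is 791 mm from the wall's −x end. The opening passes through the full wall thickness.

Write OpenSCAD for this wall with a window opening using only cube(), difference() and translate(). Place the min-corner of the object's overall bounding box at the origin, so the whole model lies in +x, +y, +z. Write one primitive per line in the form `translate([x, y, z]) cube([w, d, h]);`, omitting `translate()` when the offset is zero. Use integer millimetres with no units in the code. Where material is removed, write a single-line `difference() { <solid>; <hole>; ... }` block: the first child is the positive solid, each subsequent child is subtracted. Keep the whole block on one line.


difference() { cube([2414, 176, 2446]); translate([791, 0, 908]) cube([1047, 176, 1213]); }


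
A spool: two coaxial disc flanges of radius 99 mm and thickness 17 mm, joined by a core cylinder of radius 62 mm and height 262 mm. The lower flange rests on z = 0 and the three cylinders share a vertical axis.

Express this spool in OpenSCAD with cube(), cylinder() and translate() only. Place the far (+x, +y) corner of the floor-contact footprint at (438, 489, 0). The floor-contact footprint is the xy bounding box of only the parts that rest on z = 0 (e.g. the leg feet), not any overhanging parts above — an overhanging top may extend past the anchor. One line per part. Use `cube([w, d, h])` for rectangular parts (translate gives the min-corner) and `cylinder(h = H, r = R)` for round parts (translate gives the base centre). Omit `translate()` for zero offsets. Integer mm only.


translate([339, 390, 0]) cylinder(h = 17, r = 99);
translate([339, 390, 17]) cylinder(h = 262, r = 62);
translate([339, 390, 279]) cylinder(h = 17, r = 99);


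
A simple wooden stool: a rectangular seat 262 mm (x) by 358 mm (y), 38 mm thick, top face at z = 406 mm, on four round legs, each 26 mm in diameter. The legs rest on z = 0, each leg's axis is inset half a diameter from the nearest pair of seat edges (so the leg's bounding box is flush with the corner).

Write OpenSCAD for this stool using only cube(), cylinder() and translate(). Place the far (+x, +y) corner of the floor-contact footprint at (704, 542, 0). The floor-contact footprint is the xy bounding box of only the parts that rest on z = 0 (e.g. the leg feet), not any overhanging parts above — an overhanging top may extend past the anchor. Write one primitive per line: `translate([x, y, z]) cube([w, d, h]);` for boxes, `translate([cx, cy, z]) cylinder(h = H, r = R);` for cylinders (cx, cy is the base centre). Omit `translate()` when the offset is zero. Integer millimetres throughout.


// leg_h = 406 - 38 = 368
translate([442, 184, 368]) cube([262, 358, 38]);
translate([455, 197, 0]) cylinder(h = 368, r = 13);
translate([691, 197, 0]) cylinder(h = 368, r = 13);
translate([455, 529, 0]) cylinder(h = 368, r = 13);
translate([691, 529, 0]) cylinder(h = 368, r = 13);


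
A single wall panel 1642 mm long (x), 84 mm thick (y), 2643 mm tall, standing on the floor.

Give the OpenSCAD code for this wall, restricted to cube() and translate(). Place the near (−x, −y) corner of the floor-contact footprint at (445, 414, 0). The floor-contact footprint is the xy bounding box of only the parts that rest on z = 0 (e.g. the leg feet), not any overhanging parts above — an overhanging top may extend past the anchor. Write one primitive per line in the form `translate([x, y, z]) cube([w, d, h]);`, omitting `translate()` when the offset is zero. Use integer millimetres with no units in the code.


translate([445, 414, 0]) cube([1642, 84, 2643]);


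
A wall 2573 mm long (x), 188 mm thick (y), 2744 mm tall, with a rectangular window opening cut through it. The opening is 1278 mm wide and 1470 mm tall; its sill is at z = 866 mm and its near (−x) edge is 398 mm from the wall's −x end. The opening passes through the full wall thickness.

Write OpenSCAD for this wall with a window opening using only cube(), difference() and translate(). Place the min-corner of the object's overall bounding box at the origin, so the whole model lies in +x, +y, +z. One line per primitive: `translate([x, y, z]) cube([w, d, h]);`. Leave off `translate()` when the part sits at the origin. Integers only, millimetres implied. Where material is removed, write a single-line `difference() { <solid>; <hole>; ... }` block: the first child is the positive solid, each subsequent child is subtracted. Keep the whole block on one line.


difference() { cube([2573, 188, 2744]); translate([398, 0, 866]) cube([1278, 188, 1470]); }


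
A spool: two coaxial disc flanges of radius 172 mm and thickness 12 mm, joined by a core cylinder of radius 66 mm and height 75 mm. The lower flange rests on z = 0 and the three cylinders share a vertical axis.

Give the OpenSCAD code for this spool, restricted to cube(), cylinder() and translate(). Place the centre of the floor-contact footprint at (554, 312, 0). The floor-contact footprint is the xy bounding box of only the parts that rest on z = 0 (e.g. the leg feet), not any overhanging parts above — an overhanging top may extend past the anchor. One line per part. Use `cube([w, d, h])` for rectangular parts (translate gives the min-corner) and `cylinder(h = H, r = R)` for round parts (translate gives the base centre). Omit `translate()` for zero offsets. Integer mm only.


translate([554, 312, 0]) cylinder(h = 12, r = 172);
translate([554, 312, 12]) cylinder(h = 75, r = 66);
translate([554, 312, 87]) cylinder(h = 12, r = 172);


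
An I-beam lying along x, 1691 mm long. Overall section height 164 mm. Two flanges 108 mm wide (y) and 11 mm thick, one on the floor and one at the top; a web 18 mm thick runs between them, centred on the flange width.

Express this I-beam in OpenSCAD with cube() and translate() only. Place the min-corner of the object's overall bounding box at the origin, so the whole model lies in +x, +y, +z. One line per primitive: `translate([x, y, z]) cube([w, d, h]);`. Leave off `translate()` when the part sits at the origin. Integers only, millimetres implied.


cube([1691, 108, 11]);
translate([0, 45, 11]) cube([1691, 18, 142]);
translate([0, 0, 153]) cube([1691, 108, 11]);


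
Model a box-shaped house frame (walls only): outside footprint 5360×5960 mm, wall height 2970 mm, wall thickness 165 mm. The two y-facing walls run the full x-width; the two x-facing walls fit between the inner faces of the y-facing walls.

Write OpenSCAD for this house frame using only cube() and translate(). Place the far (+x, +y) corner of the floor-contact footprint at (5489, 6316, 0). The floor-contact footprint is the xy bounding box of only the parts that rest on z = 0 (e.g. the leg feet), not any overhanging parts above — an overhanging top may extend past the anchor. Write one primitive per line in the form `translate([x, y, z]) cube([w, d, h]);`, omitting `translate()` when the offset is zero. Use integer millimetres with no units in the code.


translate([129, 356, 0]) cube([5360, 165, 2970]);
translate([129, 6151, 0]) cube([5360, 165, 2970]);
translate([129, 521, 0]) cube([165, 5630, 2970]);
translate([5324, 521, 0]) cube([165, 5630, 2970]);


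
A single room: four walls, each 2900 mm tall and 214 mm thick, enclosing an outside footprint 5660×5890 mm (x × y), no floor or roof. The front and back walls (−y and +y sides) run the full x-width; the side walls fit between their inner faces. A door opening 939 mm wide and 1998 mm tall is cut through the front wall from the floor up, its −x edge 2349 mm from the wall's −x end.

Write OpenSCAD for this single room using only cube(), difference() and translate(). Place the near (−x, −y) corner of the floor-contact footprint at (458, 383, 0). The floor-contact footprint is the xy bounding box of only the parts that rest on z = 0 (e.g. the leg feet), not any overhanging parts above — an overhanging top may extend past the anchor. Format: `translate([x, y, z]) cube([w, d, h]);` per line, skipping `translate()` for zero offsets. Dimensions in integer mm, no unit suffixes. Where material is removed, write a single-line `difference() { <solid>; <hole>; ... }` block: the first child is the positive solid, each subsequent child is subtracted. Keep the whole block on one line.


difference() { translate([458, 383, 0]) cube([5660, 214, 2900]); translate([2807, 383, 0]) cube([939, 214, 1998]); }
translate([458, 6059, 0]) cube([5660, 214, 2900]);
translate([458, 597, 0]) cube([214, 5462, 2900]);
translate([5904, 597, 0]) cube([214, 5462, 2900]);


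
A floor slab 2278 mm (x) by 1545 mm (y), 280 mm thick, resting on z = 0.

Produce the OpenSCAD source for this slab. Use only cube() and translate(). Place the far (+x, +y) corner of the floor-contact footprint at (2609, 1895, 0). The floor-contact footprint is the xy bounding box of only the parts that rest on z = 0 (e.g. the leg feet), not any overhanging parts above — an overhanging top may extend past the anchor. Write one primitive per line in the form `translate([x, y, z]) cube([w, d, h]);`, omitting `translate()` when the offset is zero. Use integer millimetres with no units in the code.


translate([331, 350, 0]) cube([2278, 1545, 280]);


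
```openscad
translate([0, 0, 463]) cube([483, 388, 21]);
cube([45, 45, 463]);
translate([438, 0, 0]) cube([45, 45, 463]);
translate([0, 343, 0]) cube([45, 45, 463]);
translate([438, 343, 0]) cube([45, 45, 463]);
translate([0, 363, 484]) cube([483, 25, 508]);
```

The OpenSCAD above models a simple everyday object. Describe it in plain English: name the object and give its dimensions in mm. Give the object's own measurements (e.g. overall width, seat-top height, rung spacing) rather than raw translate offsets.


A chair. The seat is a 483×388×21 mm slab with its top at z = 484 mm, on four 45×45 mm corner legs (flush with the seat edges, standing on z = 0). A flat backrest 25 mm thick, 508 mm tall, spans the full seat width and rises from the seat top along its +y edge, rear face flush with the rear of the seat.


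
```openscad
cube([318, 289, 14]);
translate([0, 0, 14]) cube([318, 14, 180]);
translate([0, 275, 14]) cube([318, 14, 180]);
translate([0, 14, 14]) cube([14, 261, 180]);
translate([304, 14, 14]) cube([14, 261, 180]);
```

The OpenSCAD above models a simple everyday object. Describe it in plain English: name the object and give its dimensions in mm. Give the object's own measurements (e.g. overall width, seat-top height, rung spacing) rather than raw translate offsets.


An open-topped rectangular box: outside dimensions 318×289×194 mm, with a uniform wall and base thickness of 14 mm. The base is a full 318×289 slab on the floor; four walls sit on top of the base. The front and back walls (the −y and +y sides) span the full width; the two side walls fit between them.
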